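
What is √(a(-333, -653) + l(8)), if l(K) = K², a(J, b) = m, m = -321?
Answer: I*√257 ≈ 16.031*I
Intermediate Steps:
a(J, b) = -321
√(a(-333, -653) + l(8)) = √(-321 + 8²) = √(-321 + 64) = √(-257) = I*√257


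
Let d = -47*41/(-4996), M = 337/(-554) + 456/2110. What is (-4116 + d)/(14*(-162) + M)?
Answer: 6008821806115/3311866343134 ≈ 1.8143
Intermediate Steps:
M = -229223/584470 (M = 337*(-1/554) + 456*(1/2110) = -337/554 + 228/1055 = -229223/584470 ≈ -0.39219)
d = 1927/4996 (d = -1927*(-1/4996) = 1927/4996 ≈ 0.38571)
(-4116 + d)/(14*(-162) + M) = (-4116 + 1927/4996)/(14*(-162) - 229223/584470) = -20561609/(4996*(-2268 - 229223/584470)) = -20561609/(4996*(-1325807183/584470)) = -20561609/4996*(-584470/1325807183) = 6008821806115/3311866343134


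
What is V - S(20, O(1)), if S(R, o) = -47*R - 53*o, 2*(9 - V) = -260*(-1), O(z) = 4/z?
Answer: 1031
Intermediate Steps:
V = -121 (V = 9 - (-130)*(-1) = 9 - ½*260 = 9 - 130 = -121)
S(R, o) = -53*o - 47*R
V - S(20, O(1)) = -121 - (-212/1 - 47*20) = -121 - (-212 - 940) = -121 - 1*(-1152) = -121 + 1152 = 1031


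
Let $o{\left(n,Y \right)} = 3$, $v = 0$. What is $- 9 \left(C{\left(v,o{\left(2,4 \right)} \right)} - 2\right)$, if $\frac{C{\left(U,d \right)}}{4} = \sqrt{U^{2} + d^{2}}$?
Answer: $-90$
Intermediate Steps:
$C{\left(U,d \right)} = 4 \sqrt{U^{2} + d^{2}}$
$- 9 \left(C{\left(v,o{\left(2,4 \right)} \right)} - 2\right) = - 9 \left(4 \sqrt{0^{2} + 3^{2}} - 2\right) = - 9 \left(4 \sqrt{0 + 9} - 2\right) = - 9 \left(4 \sqrt{9} - 2\right) = - 9 \left(4 \cdot 3 - 2\right) = - 9 \left(12 - 2\right) = \left(-9\right) 10 = -90$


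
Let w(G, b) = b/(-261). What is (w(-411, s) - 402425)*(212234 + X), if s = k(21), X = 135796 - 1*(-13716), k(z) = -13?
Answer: -145575616032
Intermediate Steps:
X = 149512 (X = 135796 + 13716 = 149512)
s = -13
w(G, b) = -b/261 (w(G, b) = b*(-1/261) = -b/261)
(w(-411, s) - 402425)*(212234 + X) = (-1/261*(-13) - 402425)*(212234 + 149512) = (13/261 - 402425)*361746 = -105032912/261*361746 = -145575616032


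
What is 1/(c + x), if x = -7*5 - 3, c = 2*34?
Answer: 1/30 ≈ 0.033333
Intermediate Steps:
c = 68
x = -38 (x = -35 - 3 = -38)
1/(c + x) = 1/(68 - 38) = 1/30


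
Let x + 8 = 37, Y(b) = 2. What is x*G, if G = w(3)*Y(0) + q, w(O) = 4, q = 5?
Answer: 377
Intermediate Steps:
G = 13 (G = 4*2 + 5 = 8 + 5 = 13)
x = 29 (x = -8 + 37 = 29)
x*G = 29*13 = 377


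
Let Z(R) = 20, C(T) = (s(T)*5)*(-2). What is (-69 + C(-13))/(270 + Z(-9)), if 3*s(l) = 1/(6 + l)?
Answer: -1439/6090 ≈ -0.23629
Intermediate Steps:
s(l) = 1/(3*(6 + l))
C(T) = -10/(3*(6 + T)) (C(T) = ((1/(3*(6 + T)))*5)*(-2) = (5/(3*(6 + T)))*(-2) = -10/(3*(6 + T)))
(-69 + C(-13))/(270 + Z(-9)) = (-69 - 10/(18 + 3*(-13)))/(270 + 20) = (-69 - 10/(18 - 39))/290 = (-69 - 10/(-21))*(1/290) = (-69 - 10*(-1/21))*(1/290) = (-69 + 10/21)*(1/290) = -1439/21*1/290 = -1439/6090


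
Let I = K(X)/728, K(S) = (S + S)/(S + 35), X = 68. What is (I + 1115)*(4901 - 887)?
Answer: 41949960768/9373 ≈ 4.4756e+6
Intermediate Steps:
K(S) = 2*S/(35 + S) (K(S) = (2*S)/(35 + S) = 2*S/(35 + S))
I = 17/9373 (I = (2*68/(35 + 68))/728 = (2*68/103)*(1/728) = (2*68*(1/103))*(1/728) = (136/103)*(1/728) = 17/9373 ≈ 0.0018137)
(I + 1115)*(4901 - 887) = (17/9373 + 1115)*(4901 - 887) = (10450912/9373)*4014 = 41949960768/9373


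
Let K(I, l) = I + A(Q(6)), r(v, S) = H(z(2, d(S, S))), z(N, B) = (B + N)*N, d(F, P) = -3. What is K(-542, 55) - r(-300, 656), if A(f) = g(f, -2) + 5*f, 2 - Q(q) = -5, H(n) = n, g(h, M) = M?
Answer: -507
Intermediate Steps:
z(N, B) = N*(B + N)
Q(q) = 7 (Q(q) = 2 - 1*(-5) = 2 + 5 = 7)
A(f) = -2 + 5*f
r(v, S) = -2 (r(v, S) = 2*(-3 + 2) = 2*(-1) = -2)
K(I, l) = 33 + I (K(I, l) = I + (-2 + 5*7) = I + (-2 + 35) = I + 33 = 33 + I)
K(-542, 55) - r(-300, 656) = (33 - 542) - 1*(-2) = -509 + 2 = -507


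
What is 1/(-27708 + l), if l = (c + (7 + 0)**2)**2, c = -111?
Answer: -1/23864 ≈ -4.1904e-5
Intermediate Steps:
l = 3844 (l = (-111 + (7 + 0)**2)**2 = (-111 + 7**2)**2 = (-111 + 49)**2 = (-62)**2 = 3844)
1/(-27708 + l) = 1/(-27708 + 3844) = 1/(-23864) = -1/23864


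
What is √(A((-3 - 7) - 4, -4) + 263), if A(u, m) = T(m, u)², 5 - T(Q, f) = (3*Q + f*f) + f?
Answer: 4*√1718 ≈ 165.80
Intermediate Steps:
T(Q, f) = 5 - f - f² - 3*Q (T(Q, f) = 5 - ((3*Q + f*f) + f) = 5 - ((3*Q + f²) + f) = 5 - ((f² + 3*Q) + f) = 5 - (f + f² + 3*Q) = 5 + (-f - f² - 3*Q) = 5 - f - f² - 3*Q)
A(u, m) = (5 - u - u² - 3*m)²
√(A((-3 - 7) - 4, -4) + 263) = √((-5 + ((-3 - 7) - 4) + ((-3 - 7) - 4)² + 3*(-4))² + 263) = √((-5 + (-10 - 4) + (-10 - 4)² - 12)² + 263) = √((-5 - 14 + (-14)² - 12)² + 263) = √((-5 - 14 + 196 - 12)² + 263) = √(165² + 263) = √(27225 + 263) = √27488 = 4*√1718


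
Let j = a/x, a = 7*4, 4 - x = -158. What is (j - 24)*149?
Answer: -287570/81 ≈ -3550.2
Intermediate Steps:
x = 162 (x = 4 - 1*(-158) = 4 + 158 = 162)
a = 28
j = 14/81 (j = 28/162 = 28*(1/162) = 14/81 ≈ 0.17284)
(j - 24)*149 = (14/81 - 24)*149 = -1930/81*149 = -287570/81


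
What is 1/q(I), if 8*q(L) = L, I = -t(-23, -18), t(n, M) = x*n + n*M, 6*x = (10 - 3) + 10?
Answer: -48/2093 ≈ -0.022934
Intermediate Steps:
x = 17/6 (x = ((10 - 3) + 10)/6 = (7 + 10)/6 = (⅙)*17 = 17/6 ≈ 2.8333)
t(n, M) = 17*n/6 + M*n (t(n, M) = 17*n/6 + n*M = 17*n/6 + M*n)
I = -2093/6 (I = -(-23)*(17 + 6*(-18))/6 = -(-23)*(17 - 108)/6 = -(-23)*(-91)/6 = -1*2093/6 = -2093/6 ≈ -348.83)
q(L) = L/8
1/q(I) = 1/((⅛)*(-2093/6)) = 1/(-2093/48) = -48/2093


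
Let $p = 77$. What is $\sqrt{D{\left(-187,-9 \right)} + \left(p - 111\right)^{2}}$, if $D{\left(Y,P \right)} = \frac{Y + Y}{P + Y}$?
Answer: $\frac{5 \sqrt{9078}}{14} \approx 34.028$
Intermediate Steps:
$D{\left(Y,P \right)} = \frac{2 Y}{P + Y}$
$\sqrt{D{\left(-187,-9 \right)} + \left(p - 111\right)^{2}} = \sqrt{2 \left(-187\right) \frac{1}{-9 - 187} + \left(77 - 111\right)^{2}} = \sqrt{2 \left(-187\right) \frac{1}{-196} + \left(-34\right)^{2}} = \sqrt{2 \left(-187\right) \left(- \frac{1}{196}\right) + 1156} = \sqrt{\frac{187}{98} + 1156} = \sqrt{\frac{113475}{98}} = \frac{5 \sqrt{9078}}{14}$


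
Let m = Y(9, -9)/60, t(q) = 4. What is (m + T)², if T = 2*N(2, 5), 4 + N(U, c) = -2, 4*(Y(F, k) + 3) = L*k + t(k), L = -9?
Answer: 7879249/57600 ≈ 136.79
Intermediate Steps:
Y(F, k) = -2 - 9*k/4 (Y(F, k) = -3 + (-9*k + 4)/4 = -3 + (4 - 9*k)/4 = -3 + (1 - 9*k/4) = -2 - 9*k/4)
N(U, c) = -6 (N(U, c) = -4 - 2 = -6)
m = 73/240 (m = (-2 - 9/4*(-9))/60 = (-2 + 81/4)*(1/60) = (73/4)*(1/60) = 73/240 ≈ 0.30417)
T = -12 (T = 2*(-6) = -12)
(m + T)² = (73/240 - 12)² = (-2807/240)² = 7879249/57600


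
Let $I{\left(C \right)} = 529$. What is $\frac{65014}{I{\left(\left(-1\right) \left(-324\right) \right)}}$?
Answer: $\frac{65014}{529} \approx 122.9$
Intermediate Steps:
$\frac{65014}{I{\left(\left(-1\right) \left(-324\right) \right)}} = \frac{65014}{529}$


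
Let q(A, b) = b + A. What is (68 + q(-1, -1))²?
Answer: 4356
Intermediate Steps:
q(A, b) = A + b
(68 + q(-1, -1))² = (68 + (-1 - 1))² = (68 - 2)² = 66² = 4356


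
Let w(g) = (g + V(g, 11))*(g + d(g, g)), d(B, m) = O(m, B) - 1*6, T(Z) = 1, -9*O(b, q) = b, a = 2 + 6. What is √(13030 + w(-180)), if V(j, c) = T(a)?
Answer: 2*√10686 ≈ 206.75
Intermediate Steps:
a = 8
O(b, q) = -b/9
V(j, c) = 1
d(B, m) = -6 - m/9 (d(B, m) = -m/9 - 1*6 = -m/9 - 6 = -6 - m/9)
w(g) = (1 + g)*(-6 + 8*g/9) (w(g) = (g + 1)*(g + (-6 - g/9)) = (1 + g)*(-6 + 8*g/9))
√(13030 + w(-180)) = √(13030 + (-6 - 46/9*(-180) + (8/9)*(-180)²)) = √(13030 + (-6 + 920 + (8/9)*32400)) = √(13030 + (-6 + 920 + 28800)) = √(13030 + 29714) = √42744 = 2*√10686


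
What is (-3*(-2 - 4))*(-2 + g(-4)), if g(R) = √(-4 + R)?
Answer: -36 + 36*I*√2 ≈ -36.0 + 50.912*I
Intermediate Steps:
(-3*(-2 - 4))*(-2 + g(-4)) = (-3*(-2 - 4))*(-2 + √(-4 - 4)) = (-3*(-6))*(-2 + √(-8)) = 18*(-2 + 2*I*√2) = -36 + 36*I*√2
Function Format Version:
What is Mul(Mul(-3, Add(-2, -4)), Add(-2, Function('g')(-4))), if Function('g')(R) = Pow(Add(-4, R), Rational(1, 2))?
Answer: Add(-36, Mul(36, I, Pow(2, Rational(1, 2)))) ≈ Add(-36.000, Mul(50.912, I))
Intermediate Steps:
Mul(Mul(-3, Add(-2, -4)), Add(-2, Function('g')(-4))) = Mul(Mul(-3, Add(-2, -4)), Add(-2, Pow(Add(-4, -4), Rational(1, 2)))) = Mul(Mul(-3, -6), Add(-2, Pow(-8, Rational(1, 2)))) = Mul(18, Add(-2, Mul(2, I, Pow(2, Rational(1, 2))))) = Add(-36, Mul(36, I, Pow(2, Rational(1, 2))))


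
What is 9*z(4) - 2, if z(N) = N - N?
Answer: -2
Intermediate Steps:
z(N) = 0
9*z(4) - 2 = 9*0 - 2 = 0 - 2 = -2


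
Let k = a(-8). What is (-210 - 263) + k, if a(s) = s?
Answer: -481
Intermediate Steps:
k = -8
(-210 - 263) + k = (-210 - 263) - 8 = -473 - 8 = -481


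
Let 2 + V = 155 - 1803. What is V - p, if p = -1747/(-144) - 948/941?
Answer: -225089015/135504 ≈ -1661.1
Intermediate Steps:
p = 1507415/135504 (p = -1747*(-1/144) - 948*1/941 = 1747/144 - 948/941 = 1507415/135504 ≈ 11.125)
V = -1650 (V = -2 + (155 - 1803) = -2 - 1648 = -1650)
V - p = -1650 - 1*1507415/135504 = -1650 - 1507415/135504 = -225089015/135504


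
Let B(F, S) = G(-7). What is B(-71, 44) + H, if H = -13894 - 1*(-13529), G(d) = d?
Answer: -372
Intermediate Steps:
B(F, S) = -7
H = -365 (H = -13894 + 13529 = -365)
B(-71, 44) + H = -7 - 365 = -372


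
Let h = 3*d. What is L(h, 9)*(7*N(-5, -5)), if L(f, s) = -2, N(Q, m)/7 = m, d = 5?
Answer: 490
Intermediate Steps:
N(Q, m) = 7*m
h = 15 (h = 3*5 = 15)
L(h, 9)*(7*N(-5, -5)) = -14*7*(-5) = -14*(-35) = -2*(-245) = 490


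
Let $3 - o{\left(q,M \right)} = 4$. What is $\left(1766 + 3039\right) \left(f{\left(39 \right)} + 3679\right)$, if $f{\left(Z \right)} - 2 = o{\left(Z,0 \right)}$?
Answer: $17682400$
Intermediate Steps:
$o{\left(q,M \right)} = -1$ ($o{\left(q,M \right)} = 3 - 4 = -1$)
$f{\left(Z \right)} = 1$ ($f{\left(Z \right)} = 2 - 1 = 1$)
$\left(1766 + 3039\right) \left(f{\left(39 \right)} + 3679\right) = \left(1766 + 3039\right) \left(1 + 3679\right) = 4805 \cdot 3680 = 17682400$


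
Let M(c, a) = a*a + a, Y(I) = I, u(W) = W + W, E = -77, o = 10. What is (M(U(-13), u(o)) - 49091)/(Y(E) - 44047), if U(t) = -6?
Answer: 48671/44124 ≈ 1.1031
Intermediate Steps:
u(W) = 2*W
M(c, a) = a + a² (M(c, a) = a² + a = a + a²)
(M(U(-13), u(o)) - 49091)/(Y(E) - 44047) = ((2*10)*(1 + 2*10) - 49091)/(-77 - 44047) = (20*(1 + 20) - 49091)/(-44124) = (20*21 - 49091)*(-1/44124) = (420 - 49091)*(-1/44124) = -48671*(-1/44124) = 48671/44124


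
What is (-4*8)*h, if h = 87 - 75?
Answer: -384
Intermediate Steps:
h = 12
(-4*8)*h = -4*8*12 = -32*12 = -384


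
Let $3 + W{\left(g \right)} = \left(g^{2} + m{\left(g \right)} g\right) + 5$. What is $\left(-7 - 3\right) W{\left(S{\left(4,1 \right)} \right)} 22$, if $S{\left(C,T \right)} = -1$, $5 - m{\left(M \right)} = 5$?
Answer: $-660$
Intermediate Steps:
$m{\left(M \right)} = 0$ ($m{\left(M \right)} = 5 - 5 = 0$)
$W{\left(g \right)} = 2 + g^{2}$ ($W{\left(g \right)} = -3 + \left(\left(g^{2} + 0 g\right) + 5\right) = -3 + \left(\left(g^{2} + 0\right) + 5\right) = -3 + \left(g^{2} + 5\right) = -3 + \left(5 + g^{2}\right) = 2 + g^{2}$)
$\left(-7 - 3\right) W{\left(S{\left(4,1 \right)} \right)} 22 = \left(-7 - 3\right) \left(2 + \left(-1\right)^{2}\right) 22 = - 10 \left(2 + 1\right) 22 = \left(-10\right) 3 \cdot 22 = \left(-30\right) 22 = -660$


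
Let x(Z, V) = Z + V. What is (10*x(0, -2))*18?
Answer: -360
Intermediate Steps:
x(Z, V) = V + Z
(10*x(0, -2))*18 = (10*(-2 + 0))*18 = (10*(-2))*18 = -20*18 = -360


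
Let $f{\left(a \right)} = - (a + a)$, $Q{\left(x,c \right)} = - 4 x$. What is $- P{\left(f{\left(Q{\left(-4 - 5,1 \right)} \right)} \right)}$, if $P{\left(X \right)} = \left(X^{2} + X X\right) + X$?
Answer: $-10296$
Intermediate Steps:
$f{\left(a \right)} = - 2 a$
$P{\left(X \right)} = X + 2 X^{2}$ ($P{\left(X \right)} = \left(X^{2} + X^{2}\right) + X = 2 X^{2} + X = X + 2 X^{2}$)
$- P{\left(f{\left(Q{\left(-4 - 5,1 \right)} \right)} \right)} = - - 2 \left(- 4 \left(-4 - 5\right)\right) \left(1 + 2 \left(- 2 \left(- 4 \left(-4 - 5\right)\right)\right)\right) = - - 2 \left(\left(-4\right) \left(-9\right)\right) \left(1 + 2 \left(- 2 \left(\left(-4\right) \left(-9\right)\right)\right)\right) = - \left(-2\right) 36 \left(1 + 2 \left(\left(-2\right) 36\right)\right) = - \left(-72\right) \left(1 + 2 \left(-72\right)\right) = - \left(-72\right) \left(1 - 144\right) = - \left(-72\right) \left(-143\right) = \left(-1\right) 10296 = -10296$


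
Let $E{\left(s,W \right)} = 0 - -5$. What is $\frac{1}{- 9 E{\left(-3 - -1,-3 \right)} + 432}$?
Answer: $\frac{1}{387} \approx 0.002584$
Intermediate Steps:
$E{\left(s,W \right)} = 5$ ($E{\left(s,W \right)} = 0 + 5 = 5$)
$\frac{1}{- 9 E{\left(-3 - -1,-3 \right)} + 432} = \frac{1}{\left(-9\right) 5 + 432} = \frac{1}{-45 + 432} = \frac{1}{387}$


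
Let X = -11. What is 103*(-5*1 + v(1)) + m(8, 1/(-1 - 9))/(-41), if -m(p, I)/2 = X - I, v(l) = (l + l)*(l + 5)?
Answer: 147696/205 ≈ 720.47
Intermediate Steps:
v(l) = 2*l*(5 + l) (v(l) = (2*l)*(5 + l) = 2*l*(5 + l))
m(p, I) = 22 + 2*I (m(p, I) = -2*(-11 - I) = 22 + 2*I)
103*(-5*1 + v(1)) + m(8, 1/(-1 - 9))/(-41) = 103*(-5*1 + 2*1*(5 + 1)) + (22 + 2/(-1 - 9))/(-41) = 103*(-5 + 2*1*6) + (22 + 2/(-10))*(-1/41) = 103*(-5 + 12) + (22 + 2*(-⅒))*(-1/41) = 103*7 + (22 - ⅕)*(-1/41) = 721 + (109/5)*(-1/41) = 721 - 109/205 = 147696/205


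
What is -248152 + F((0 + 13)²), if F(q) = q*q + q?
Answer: -219422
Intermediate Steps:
F(q) = q + q² (F(q) = q² + q = q + q²)
-248152 + F((0 + 13)²) = -248152 + (0 + 13)²*(1 + (0 + 13)²) = -248152 + 13²*(1 + 13²) = -248152 + 169*(1 + 169) = -248152 + 169*170 = -248152 + 28730 = -219422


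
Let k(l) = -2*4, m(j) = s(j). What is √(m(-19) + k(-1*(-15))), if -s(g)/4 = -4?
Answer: 2*√2 ≈ 2.8284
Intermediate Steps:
s(g) = 16 (s(g) = -4*(-4) = 16)
m(j) = 16
k(l) = -8
√(m(-19) + k(-1*(-15))) = √(16 - 8) = √8 = 2*√2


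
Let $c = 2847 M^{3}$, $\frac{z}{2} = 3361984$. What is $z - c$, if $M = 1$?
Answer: $6721121$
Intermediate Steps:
$z = 6723968$ ($z = 2 \cdot 3361984 = 6723968$)
$c = 2847$ ($c = 2847 \cdot 1^{3} = 2847 \cdot 1 = 2847$)
$z - c = 6723968 - 2847 = 6721121$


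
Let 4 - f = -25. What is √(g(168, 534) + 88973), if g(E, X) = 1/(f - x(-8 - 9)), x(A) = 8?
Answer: √39237114/21 ≈ 298.28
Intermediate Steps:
f = 29 (f = 4 - 1*(-25) = 4 + 25 = 29)
g(E, X) = 1/21 (g(E, X) = 1/(29 - 1*8) = 1/(29 - 8) = 1/21)
√(g(168, 534) + 88973) = √(1/21 + 88973) = √(1868434/21) = √39237114/21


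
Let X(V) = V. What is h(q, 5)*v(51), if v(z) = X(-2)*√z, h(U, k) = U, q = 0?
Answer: 0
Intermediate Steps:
v(z) = -2*√z
h(q, 5)*v(51) = 0*(-2*√51) = 0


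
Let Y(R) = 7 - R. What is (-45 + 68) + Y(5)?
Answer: 25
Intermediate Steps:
(-45 + 68) + Y(5) = (-45 + 68) + (7 - 1*5) = 23 + (7 - 5) = 23 + 2 = 25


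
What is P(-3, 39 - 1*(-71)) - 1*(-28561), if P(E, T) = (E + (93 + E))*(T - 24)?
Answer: 36043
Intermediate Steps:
P(E, T) = (-24 + T)*(93 + 2*E) (P(E, T) = (93 + 2*E)*(-24 + T) = (-24 + T)*(93 + 2*E))
P(-3, 39 - 1*(-71)) - 1*(-28561) = (-2232 - 48*(-3) + 93*(39 - 1*(-71)) + 2*(-3)*(39 - 1*(-71))) - 1*(-28561) = (-2232 + 144 + 93*(39 + 71) + 2*(-3)*(39 + 71)) + 28561 = (-2232 + 144 + 93*110 + 2*(-3)*110) + 28561 = (-2232 + 144 + 10230 - 660) + 28561 = 7482 + 28561 = 36043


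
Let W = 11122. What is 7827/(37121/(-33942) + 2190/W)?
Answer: -1477357693074/169263391 ≈ -8728.2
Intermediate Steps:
7827/(37121/(-33942) + 2190/W) = 7827/(37121/(-33942) + 2190/11122) = 7827/(37121*(-1/33942) + 2190*(1/11122)) = 7827/(-37121/33942 + 1095/5561) = 7827/(-169263391/188751462) = 7827*(-188751462/169263391) = -1477357693074/169263391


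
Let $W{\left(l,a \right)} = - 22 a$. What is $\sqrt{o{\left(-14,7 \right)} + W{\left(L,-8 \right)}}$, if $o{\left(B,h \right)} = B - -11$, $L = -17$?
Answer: $\sqrt{173} \approx 13.153$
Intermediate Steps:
$o{\left(B,h \right)} = 11 + B$ ($o{\left(B,h \right)} = B + 11 = 11 + B$)
$\sqrt{o{\left(-14,7 \right)} + W{\left(L,-8 \right)}} = \sqrt{\left(11 - 14\right) - -176} = \sqrt{-3 + 176} = \sqrt{173}$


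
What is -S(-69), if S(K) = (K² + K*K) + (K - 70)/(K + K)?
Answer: -1314175/138 ≈ -9523.0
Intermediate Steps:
S(K) = 2*K² + (-70 + K)/(2*K) (S(K) = (K² + K²) + (-70 + K)/((2*K)) = 2*K² + (-70 + K)*(1/(2*K)) = 2*K² + (-70 + K)/(2*K))
-S(-69) = -(-70 - 69 + 4*(-69)³)/(2*(-69)) = -(-1)*(-70 - 69 + 4*(-328509))/(2*69) = -(-1)*(-70 - 69 - 1314036)/(2*69) = -(-1)*(-1314175)/(2*69) = -1*1314175/138 = -1314175/138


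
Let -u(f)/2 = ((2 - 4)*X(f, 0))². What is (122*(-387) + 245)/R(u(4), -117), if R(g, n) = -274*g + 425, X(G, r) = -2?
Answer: -46969/9193 ≈ -5.1092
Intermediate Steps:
u(f) = -32 (u(f) = -2*4*(2 - 4)² = -2*(-2*(-2))² = -2*4² = -2*16 = -32)
R(g, n) = 425 - 274*g
(122*(-387) + 245)/R(u(4), -117) = (122*(-387) + 245)/(425 - 274*(-32)) = (-47214 + 245)/(425 + 8768) = -46969/9193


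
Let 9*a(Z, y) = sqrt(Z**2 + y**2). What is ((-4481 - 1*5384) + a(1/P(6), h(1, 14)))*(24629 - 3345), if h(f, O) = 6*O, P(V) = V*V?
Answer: -209966660 + 5321*sqrt(9144577)/81 ≈ -2.0977e+8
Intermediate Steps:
P(V) = V**2
a(Z, y) = sqrt(Z**2 + y**2)/9
((-4481 - 1*5384) + a(1/P(6), h(1, 14)))*(24629 - 3345) = ((-4481 - 1*5384) + sqrt((1/(6**2))**2 + (6*14)**2)/9)*(24629 - 3345) = ((-4481 - 5384) + sqrt((1/36)**2 + 84**2)/9)*21284 = (-9865 + sqrt((1/36)**2 + 7056)/9)*21284 = (-9865 + sqrt(1/1296 + 7056)/9)*21284 = (-9865 + sqrt(9144577/1296)/9)*21284 = (-9865 + (sqrt(9144577)/36)/9)*21284 = (-9865 + sqrt(9144577)/324)*21284 = -209966660 + 5321*sqrt(9144577)/81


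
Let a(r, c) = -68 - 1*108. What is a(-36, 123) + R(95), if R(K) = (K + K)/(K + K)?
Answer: -175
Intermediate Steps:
a(r, c) = -176 (a(r, c) = -68 - 108 = -176)
R(K) = 1 (R(K) = (2*K)/((2*K)) = (2*K)*(1/(2*K)) = 1)
a(-36, 123) + R(95) = -176 + 1 = -175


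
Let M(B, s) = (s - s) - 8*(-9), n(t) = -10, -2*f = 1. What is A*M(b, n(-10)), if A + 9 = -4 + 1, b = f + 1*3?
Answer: -864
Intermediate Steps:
f = -1/2 (f = -1/2*1 = -1/2 ≈ -0.50000)
b = 5/2 (b = -1/2 + 1*3 = -1/2 + 3 = 5/2 ≈ 2.5000)
M(B, s) = 72 (M(B, s) = 0 + 72 = 72)
A = -12 (A = -9 + (-4 + 1) = -9 - 3 = -12)
A*M(b, n(-10)) = -12*72 = -864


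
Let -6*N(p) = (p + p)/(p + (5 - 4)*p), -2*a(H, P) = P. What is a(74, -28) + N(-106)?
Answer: 83/6 ≈ 13.833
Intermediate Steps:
a(H, P) = -P/2
N(p) = -⅙ (N(p) = -(p + p)/(6*(p + (5 - 4)*p)) = -2*p/(6*(p + 1*p)) = -2*p/(6*(p + p)) = -2*p/(6*(2*p)) = -2*p*1/(2*p)/6 = -⅙*1 = -⅙)
a(74, -28) + N(-106) = -½*(-28) - ⅙ = 14 - ⅙ = 83/6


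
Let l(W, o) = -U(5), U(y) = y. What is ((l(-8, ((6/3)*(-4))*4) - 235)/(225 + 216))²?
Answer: 6400/21609 ≈ 0.29617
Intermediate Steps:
l(W, o) = -5 (l(W, o) = -1*5 = -5)
((l(-8, ((6/3)*(-4))*4) - 235)/(225 + 216))² = ((-5 - 235)/(225 + 216))² = (-240/441)² = (-240*1/441)² = (-80/147)² = 6400/21609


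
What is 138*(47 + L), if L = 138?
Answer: 25530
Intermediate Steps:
138*(47 + L) = 138*(47 + 138) = 138*185 = 25530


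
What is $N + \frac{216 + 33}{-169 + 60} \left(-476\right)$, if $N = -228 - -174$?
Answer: $\frac{112638}{109} \approx 1033.4$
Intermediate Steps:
$N = -54$ ($N = -228 + 174 = -54$)
$N + \frac{216 + 33}{-169 + 60} \left(-476\right) = -54 + \frac{216 + 33}{-169 + 60} \left(-476\right) = -54 + \frac{249}{-109} \left(-476\right) = -54 + 249 \left(- \frac{1}{109}\right) \left(-476\right) = -54 - - \frac{118524}{109} = -54 + \frac{118524}{109} = \frac{112638}{109}$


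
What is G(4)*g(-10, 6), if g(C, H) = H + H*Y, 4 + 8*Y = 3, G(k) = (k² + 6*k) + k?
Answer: 231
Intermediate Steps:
G(k) = k² + 7*k
Y = -⅛ (Y = -½ + (⅛)*3 = -½ + 3/8 = -⅛ ≈ -0.12500)
g(C, H) = 7*H/8 (g(C, H) = H + H*(-⅛) = H - H/8 = 7*H/8)
G(4)*g(-10, 6) = (4*(7 + 4))*((7/8)*6) = (4*11)*(21/4) = 44*(21/4) = 231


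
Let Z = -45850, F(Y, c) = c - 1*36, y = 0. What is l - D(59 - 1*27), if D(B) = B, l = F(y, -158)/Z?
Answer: -733503/22925 ≈ -31.996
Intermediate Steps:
F(Y, c) = -36 + c (F(Y, c) = c - 36 = -36 + c)
l = 97/22925 (l = (-36 - 158)/(-45850) = -194*(-1/45850) = 97/22925 ≈ 0.0042312)
l - D(59 - 1*27) = 97/22925 - (59 - 1*27) = 97/22925 - (59 - 27) = 97/22925 - 1*32 = 97/22925 - 32 = -733503/22925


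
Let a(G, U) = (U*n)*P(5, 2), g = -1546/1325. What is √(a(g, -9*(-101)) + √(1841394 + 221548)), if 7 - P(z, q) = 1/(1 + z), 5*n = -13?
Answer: √(-1614990 + 100*√2062942)/10 ≈ 121.3*I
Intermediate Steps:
n = -13/5 (n = (⅕)*(-13) = -13/5 ≈ -2.6000)
P(z, q) = 7 - 1/(1 + z)
g = -1546/1325 (g = -1546*1/1325 = -1546/1325 ≈ -1.1668)
a(G, U) = -533*U/30 (a(G, U) = (U*(-13/5))*((6 + 7*5)/(1 + 5)) = (-13*U/5)*((6 + 35)/6) = (-13*U/5)*((⅙)*41) = -13*U/5*(41/6) = -533*U/30)
√(a(g, -9*(-101)) + √(1841394 + 221548)) = √(-(-1599)*(-101)/10 + √(1841394 + 221548)) = √(-533/30*909 + √2062942) = √(-161499/10 + √2062942)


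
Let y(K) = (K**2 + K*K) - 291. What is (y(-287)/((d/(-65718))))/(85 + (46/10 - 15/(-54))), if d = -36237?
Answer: 324213838380/97707031 ≈ 3318.2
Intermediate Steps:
y(K) = -291 + 2*K**2 (y(K) = (K**2 + K**2) - 291 = 2*K**2 - 291 = -291 + 2*K**2)
(y(-287)/((d/(-65718))))/(85 + (46/10 - 15/(-54))) = ((-291 + 2*(-287)**2)/((-36237/(-65718))))/(85 + (46/10 - 15/(-54))) = ((-291 + 2*82369)/((-36237*(-1/65718))))/(85 + (46*(1/10) - 15*(-1/54))) = ((-291 + 164738)/(12079/21906))/(85 + (23/5 + 5/18)) = (164447*(21906/12079))/(85 + 439/90) = (3602375982/12079)/(8089/90) = (90/8089)*(3602375982/12079) = 324213838380/97707031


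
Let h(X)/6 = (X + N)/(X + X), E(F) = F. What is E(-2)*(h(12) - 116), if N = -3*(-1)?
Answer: 449/2 ≈ 224.50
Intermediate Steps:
N = 3
h(X) = 3*(3 + X)/X (h(X) = 6*((X + 3)/(X + X)) = 6*((3 + X)/((2*X))) = 6*((3 + X)*(1/(2*X))) = 6*((3 + X)/(2*X)) = 3*(3 + X)/X)
E(-2)*(h(12) - 116) = -2*((3 + 9/12) - 116) = -2*((3 + 9*(1/12)) - 116) = -2*((3 + 3/4) - 116) = -2*(15/4 - 116) = -2*(-449/4) = 449/2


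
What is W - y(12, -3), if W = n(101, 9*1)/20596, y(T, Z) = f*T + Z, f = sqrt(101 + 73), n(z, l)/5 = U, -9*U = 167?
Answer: 555257/185364 - 12*sqrt(174) ≈ -155.30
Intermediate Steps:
U = -167/9 (U = -1/9*167 = -167/9 ≈ -18.556)
n(z, l) = -835/9 (n(z, l) = 5*(-167/9) = -835/9)
f = sqrt(174) ≈ 13.191
y(T, Z) = Z + T*sqrt(174) (y(T, Z) = sqrt(174)*T + Z = T*sqrt(174) + Z = Z + T*sqrt(174))
W = -835/185364 (W = -835/9/20596 = -835/9*1/20596 = -835/185364 ≈ -0.0045047)
W - y(12, -3) = -835/185364 - (-3 + 12*sqrt(174)) = -835/185364 + (3 - 12*sqrt(174)) = 555257/185364 - 12*sqrt(174)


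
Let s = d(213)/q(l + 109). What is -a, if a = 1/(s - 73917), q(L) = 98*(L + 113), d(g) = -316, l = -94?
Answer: 3136/231803791 ≈ 1.3529e-5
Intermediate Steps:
q(L) = 11074 + 98*L (q(L) = 98*(113 + L) = 11074 + 98*L)
s = -79/3136 (s = -316/(11074 + 98*(-94 + 109)) = -316/(11074 + 98*15) = -316/(11074 + 1470) = -316/12544 = -316*1/12544 = -79/3136 ≈ -0.025191)
a = -3136/231803791 (a = 1/(-79/3136 - 73917) = 1/(-231803791/3136) = -3136/231803791 ≈ -1.3529e-5)
-a = -1*(-3136/231803791) = 3136/231803791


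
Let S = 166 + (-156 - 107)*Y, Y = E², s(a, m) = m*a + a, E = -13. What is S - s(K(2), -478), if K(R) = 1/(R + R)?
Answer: -176647/4 ≈ -44162.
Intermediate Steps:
K(R) = 1/(2*R)
s(a, m) = a + a*m (s(a, m) = a*m + a = a + a*m)
Y = 169 (Y = (-13)² = 169)
S = -44281 (S = 166 + (-156 - 107)*169 = 166 - 263*169 = 166 - 44447 = -44281)
S - s(K(2), -478) = -44281 - (½)/2*(1 - 478) = -44281 - (½)*(½)*(-477) = -44281 - (-477)/4 = -44281 - 1*(-477/4) = -44281 + 477/4 = -176647/4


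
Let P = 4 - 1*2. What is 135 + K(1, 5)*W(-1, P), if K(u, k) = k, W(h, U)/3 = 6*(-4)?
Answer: -225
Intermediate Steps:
P = 2 (P = 4 - 2 = 2)
W(h, U) = -72 (W(h, U) = 3*(6*(-4)) = 3*(-24) = -72)
135 + K(1, 5)*W(-1, P) = 135 + 5*(-72) = 135 - 360 = -225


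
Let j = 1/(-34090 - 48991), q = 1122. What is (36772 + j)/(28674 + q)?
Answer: 3055054531/2475481476 ≈ 1.2341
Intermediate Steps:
j = -1/83081 (j = 1/(-83081) = -1/83081 ≈ -1.2036e-5)
(36772 + j)/(28674 + q) = (36772 - 1/83081)/(28674 + 1122) = (3055054531/83081)/29796 = (3055054531/83081)*(1/29796) = 3055054531/2475481476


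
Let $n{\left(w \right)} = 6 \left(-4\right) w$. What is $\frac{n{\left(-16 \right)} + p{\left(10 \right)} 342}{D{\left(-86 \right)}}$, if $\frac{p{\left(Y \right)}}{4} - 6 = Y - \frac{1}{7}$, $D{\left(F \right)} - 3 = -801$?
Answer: $- \frac{25756}{931} \approx -27.665$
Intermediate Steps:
$D{\left(F \right)} = -798$ ($D{\left(F \right)} = 3 - 801 = -798$)
$p{\left(Y \right)} = \frac{164}{7} + 4 Y$ ($p{\left(Y \right)} = 24 + 4 \left(Y - \frac{1}{7}\right) = 24 + 4 \left(- \frac{1}{7} + Y\right) = 24 + \left(- \frac{4}{7} + 4 Y\right) = \frac{164}{7} + 4 Y$)
$n{\left(w \right)} = - 24 w$
$\frac{n{\left(-16 \right)} + p{\left(10 \right)} 342}{D{\left(-86 \right)}} = \frac{\left(-24\right) \left(-16\right) + \left(\frac{164}{7} + 4 \cdot 10\right) 342}{-798} = \left(384 + \left(\frac{164}{7} + 40\right) 342\right) \left(- \frac{1}{798}\right) = \left(384 + \frac{444}{7} \cdot 342\right) \left(- \frac{1}{798}\right) = \left(384 + \frac{151848}{7}\right) \left(- \frac{1}{798}\right) = \frac{154536}{7} \left(- \frac{1}{798}\right) = - \frac{25756}{931}$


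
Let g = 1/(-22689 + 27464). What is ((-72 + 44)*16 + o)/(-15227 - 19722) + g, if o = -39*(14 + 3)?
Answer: 5339974/166881475 ≈ 0.031999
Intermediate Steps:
o = -663 (o = -39*17 = -663)
g = 1/4775 ≈ 0.00020942
((-72 + 44)*16 + o)/(-15227 - 19722) + g = ((-72 + 44)*16 - 663)/(-15227 - 19722) + 1/4775 = (-28*16 - 663)/(-34949) + 1/4775 = (-448 - 663)*(-1/34949) + 1/4775 = -1111*(-1/34949) + 1/4775 = 1111/34949 + 1/4775 = 5339974/166881475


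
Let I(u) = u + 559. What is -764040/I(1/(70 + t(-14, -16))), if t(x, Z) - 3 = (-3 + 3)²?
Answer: -6971865/5101 ≈ -1366.8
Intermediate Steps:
t(x, Z) = 3 (t(x, Z) = 3 + (-3 + 3)² = 3 + 0² = 3 + 0 = 3)
I(u) = 559 + u
-764040/I(1/(70 + t(-14, -16))) = -764040/(559 + 1/(70 + 3)) = -764040/(559 + 1/73) = -764040/40808/73 = -764040*73/40808 = -6971865/5101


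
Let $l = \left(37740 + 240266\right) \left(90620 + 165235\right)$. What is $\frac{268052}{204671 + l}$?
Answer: $\frac{268052}{71129429801} \approx 3.7685 \cdot 10^{-6}$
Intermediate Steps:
$l = 71129225130$ ($l = 278006 \cdot 255855 = 71129225130$)
$\frac{268052}{204671 + l} = \frac{268052}{204671 + 71129225130} = \frac{268052}{71129429801}$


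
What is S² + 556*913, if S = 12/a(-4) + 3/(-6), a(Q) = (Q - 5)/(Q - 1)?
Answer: 18275977/36 ≈ 5.0767e+5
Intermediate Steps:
a(Q) = (-5 + Q)/(-1 + Q)
S = 37/6 (S = 12/(((-5 - 4)/(-1 - 4))) + 3/(-6) = 12/((-9/(-5))) + 3*(-⅙) = 12/((-⅕*(-9))) - ½ = 12/(9/5) - ½ = 12*(5/9) - ½ = 20/3 - ½ = 37/6 ≈ 6.1667)
S² + 556*913 = (37/6)² + 556*913 = 1369/36 + 507628 = 18275977/36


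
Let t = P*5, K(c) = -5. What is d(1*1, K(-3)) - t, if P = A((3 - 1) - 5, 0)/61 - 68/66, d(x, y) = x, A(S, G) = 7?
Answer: 11228/2013 ≈ 5.5777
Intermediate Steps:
P = -1843/2013 (P = 7/61 - 68/66 = 7*(1/61) - 68*1/66 = 7/61 - 34/33 = -1843/2013 ≈ -0.91555)
t = -9215/2013 (t = -1843/2013*5 = -9215/2013 ≈ -4.5777)
d(1*1, K(-3)) - t = 1*1 - 1*(-9215/2013) = 1 + 9215/2013 = 11228/2013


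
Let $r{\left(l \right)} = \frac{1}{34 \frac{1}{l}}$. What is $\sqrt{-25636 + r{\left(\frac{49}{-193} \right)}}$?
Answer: $\frac{i \sqrt{1103882482322}}{6562} \approx 160.11 i$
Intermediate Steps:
$r{\left(l \right)} = \frac{l}{34}$
$\sqrt{-25636 + r{\left(\frac{49}{-193} \right)}} = \sqrt{-25636 + \frac{49 \frac{1}{-193}}{34}} = \sqrt{-25636 + \frac{49 \left(- \frac{1}{193}\right)}{34}} = \sqrt{-25636 + \frac{1}{34} \left(- \frac{49}{193}\right)} = \sqrt{-25636 - \frac{49}{6562}} = \sqrt{- \frac{168223481}{6562}} = \frac{i \sqrt{1103882482322}}{6562}$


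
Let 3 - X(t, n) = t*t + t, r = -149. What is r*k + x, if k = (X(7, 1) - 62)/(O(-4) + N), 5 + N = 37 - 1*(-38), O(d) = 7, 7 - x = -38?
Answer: 20600/77 ≈ 267.53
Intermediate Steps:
x = 45 (x = 7 - 1*(-38) = 7 + 38 = 45)
X(t, n) = 3 - t - t**2 (X(t, n) = 3 - (t*t + t) = 3 - (t**2 + t) = 3 - (t + t**2) = 3 + (-t - t**2) = 3 - t - t**2)
N = 70 (N = -5 + (37 - 1*(-38)) = -5 + (37 + 38) = -5 + 75 = 70)
k = -115/77 (k = ((3 - 1*7 - 1*7**2) - 62)/(7 + 70) = ((3 - 7 - 1*49) - 62)/77 = ((3 - 7 - 49) - 62)*(1/77) = (-53 - 62)*(1/77) = -115*1/77 = -115/77 ≈ -1.4935)
r*k + x = -149*(-115/77) + 45 = 17135/77 + 45 = 20600/77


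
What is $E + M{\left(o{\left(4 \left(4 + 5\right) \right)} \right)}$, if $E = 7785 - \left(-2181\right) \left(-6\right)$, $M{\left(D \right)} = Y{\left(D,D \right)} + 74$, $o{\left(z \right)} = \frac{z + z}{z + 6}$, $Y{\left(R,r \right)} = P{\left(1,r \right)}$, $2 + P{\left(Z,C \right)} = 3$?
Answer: $-5226$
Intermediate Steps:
$P{\left(Z,C \right)} = 1$ ($P{\left(Z,C \right)} = -2 + 3 = 1$)
$Y{\left(R,r \right)} = 1$
$o{\left(z \right)} = \frac{2 z}{6 + z}$
$M{\left(D \right)} = 75$ ($M{\left(D \right)} = 1 + 74 = 75$)
$E = -5301$ ($E = 7785 - 13086 = -5301$)
$E + M{\left(o{\left(4 \left(4 + 5\right) \right)} \right)} = -5301 + 75 = -5226$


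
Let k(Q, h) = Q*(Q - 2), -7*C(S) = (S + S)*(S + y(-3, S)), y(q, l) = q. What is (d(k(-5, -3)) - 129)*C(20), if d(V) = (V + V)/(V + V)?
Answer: 87040/7 ≈ 12434.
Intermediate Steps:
C(S) = -2*S*(-3 + S)/7 (C(S) = -(S + S)*(S - 3)/7 = -2*S*(-3 + S)/7)
k(Q, h) = Q*(-2 + Q)
d(V) = 1 (d(V) = (2*V)/((2*V)) = (2*V)*(1/(2*V)) = 1)
(d(k(-5, -3)) - 129)*C(20) = (1 - 129)*((2/7)*20*(3 - 1*20)) = -256*20*(3 - 20)/7 = -256*20*(-17)/7 = -128*(-680/7) = 87040/7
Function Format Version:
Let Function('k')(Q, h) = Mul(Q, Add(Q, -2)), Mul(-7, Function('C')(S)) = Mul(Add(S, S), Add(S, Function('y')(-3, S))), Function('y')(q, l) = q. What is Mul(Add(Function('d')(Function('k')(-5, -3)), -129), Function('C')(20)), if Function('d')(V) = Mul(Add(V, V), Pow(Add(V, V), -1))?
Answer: Rational(87040, 7) ≈ 12434.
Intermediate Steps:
Function('C')(S) = Mul(Rational(-2, 7), S, Add(-3, S)) (Function('C')(S) = Mul(Rational(-1, 7), Mul(Add(S, S), Add(S, -3))) = Mul(Rational(-1, 7), Mul(Mul(2, S), Add(-3, S))) = Mul(Rational(-1, 7), Mul(2, S, Add(-3, S))) = Mul(Rational(-2, 7), S, Add(-3, S)))
Function('k')(Q, h) = Mul(Q, Add(-2, Q))
Function('d')(V) = 1 (Function('d')(V) = Mul(Mul(2, V), Pow(Mul(2, V), -1)) = Mul(Mul(2, V), Mul(Rational(1, 2), Pow(V, -1))) = 1)
Mul(Add(Function('d')(Function('k')(-5, -3)), -129), Function('C')(20)) = Mul(Add(1, -129), Mul(Rational(2, 7), 20, Add(3, Mul(-1, 20)))) = Mul(-128, Mul(Rational(2, 7), 20, Add(3, -20))) = Mul(-128, Mul(Rational(2, 7), 20, -17)) = Mul(-128, Rational(-680, 7)) = Rational(87040, 7)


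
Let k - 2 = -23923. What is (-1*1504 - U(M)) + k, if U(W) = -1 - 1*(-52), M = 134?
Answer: -25476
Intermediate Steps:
k = -23921 (k = 2 - 23923 = -23921)
U(W) = 51 (U(W) = -1 + 52 = 51)
(-1*1504 - U(M)) + k = (-1*1504 - 1*51) - 23921 = (-1504 - 51) - 23921 = -1555 - 23921 = -25476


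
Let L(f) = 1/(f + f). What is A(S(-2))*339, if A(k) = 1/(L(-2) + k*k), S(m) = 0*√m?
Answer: -1356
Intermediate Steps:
S(m) = 0
L(f) = 1/(2*f)
A(k) = 1/(-¼ + k²) (A(k) = 1/((½)/(-2) + k*k) = 1/((½)*(-½) + k²) = 1/(-¼ + k²))
A(S(-2))*339 = (4/(-1 + 4*0²))*339 = (4/(-1 + 4*0))*339 = (4/(-1 + 0))*339 = (4/(-1))*339 = (4*(-1))*339 = -4*339 = -1356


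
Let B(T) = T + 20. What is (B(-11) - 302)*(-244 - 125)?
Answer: 108117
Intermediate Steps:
B(T) = 20 + T
(B(-11) - 302)*(-244 - 125) = ((20 - 11) - 302)*(-244 - 125) = (9 - 302)*(-369) = -293*(-369) = 108117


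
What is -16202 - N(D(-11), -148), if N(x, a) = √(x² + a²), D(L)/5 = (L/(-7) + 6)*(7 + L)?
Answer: -16202 - 4*√137306/7 ≈ -16414.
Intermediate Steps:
D(L) = 5*(6 - L/7)*(7 + L) (D(L) = 5*((L/(-7) + 6)*(7 + L)) = 5*((L*(-⅐) + 6)*(7 + L)) = 5*((-L/7 + 6)*(7 + L)) = 5*((6 - L/7)*(7 + L)) = 5*(6 - L/7)*(7 + L))
N(x, a) = √(a² + x²)
-16202 - N(D(-11), -148) = -16202 - √((-148)² + (210 + 25*(-11) - 5/7*(-11)²)²) = -16202 - √(21904 + (210 - 275 - 5/7*121)²) = -16202 - √(21904 + (210 - 275 - 605/7)²) = -16202 - √(21904 + (-1060/7)²) = -16202 - √(21904 + 1123600/49) = -16202 - √(2196896/49) = -16202 - 4*√137306/7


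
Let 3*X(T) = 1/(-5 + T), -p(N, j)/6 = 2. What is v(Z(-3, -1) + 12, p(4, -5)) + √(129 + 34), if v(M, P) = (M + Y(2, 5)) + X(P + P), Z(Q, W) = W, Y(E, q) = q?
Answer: 1391/87 + √163 ≈ 28.756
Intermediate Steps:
p(N, j) = -12 (p(N, j) = -6*2 = -12)
X(T) = 1/(3*(-5 + T))
v(M, P) = 5 + M + 1/(3*(-5 + 2*P)) (v(M, P) = (M + 5) + 1/(3*(-5 + (P + P))) = (5 + M) + 1/(3*(-5 + 2*P)) = 5 + M + 1/(3*(-5 + 2*P)))
v(Z(-3, -1) + 12, p(4, -5)) + √(129 + 34) = (5 + (-1 + 12) + 1/(3*(-5 + 2*(-12)))) + √(129 + 34) = (5 + 11 + 1/(3*(-5 - 24))) + √163 = (5 + 11 + (⅓)/(-29)) + √163 = (5 + 11 + (⅓)*(-1/29)) + √163 = (5 + 11 - 1/87) + √163 = 1391/87 + √163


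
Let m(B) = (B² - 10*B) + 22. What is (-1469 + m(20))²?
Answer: 1555009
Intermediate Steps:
m(B) = 22 + B² - 10*B
(-1469 + m(20))² = (-1469 + (22 + 20² - 10*20))² = (-1469 + (22 + 400 - 200))² = (-1469 + 222)² = (-1247)² = 1555009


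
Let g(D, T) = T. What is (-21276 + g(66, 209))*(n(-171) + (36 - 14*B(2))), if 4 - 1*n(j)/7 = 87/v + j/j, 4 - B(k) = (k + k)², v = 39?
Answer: -57344374/13 ≈ -4.4111e+6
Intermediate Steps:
B(k) = 4 - 4*k² (B(k) = 4 - (k + k)² = 4 - (2*k)² = 4 - 4*k²)
n(j) = 70/13 (n(j) = 28 - 7*(87/39 + j/j) = 28 - 7*(87*(1/39) + 1) = 28 - 7*(29/13 + 1) = 28 - 7*42/13 = 28 - 294/13 = 70/13)
(-21276 + g(66, 209))*(n(-171) + (36 - 14*B(2))) = (-21276 + 209)*(70/13 + (36 - 14*(4 - 4*2²))) = -21067*(70/13 + (36 - 14*(4 - 4*4))) = -21067*(70/13 + (36 - 14*(4 - 16))) = -21067*(70/13 + (36 - 14*(-12))) = -21067*(70/13 + (36 + 168)) = -21067*(70/13 + 204) = -21067*2722/13 = -57344374/13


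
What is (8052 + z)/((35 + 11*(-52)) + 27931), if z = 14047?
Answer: 22099/27394 ≈ 0.80671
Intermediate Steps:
(8052 + z)/((35 + 11*(-52)) + 27931) = (8052 + 14047)/((35 + 11*(-52)) + 27931) = 22099/((35 - 572) + 27931) = 22099/(-537 + 27931) = 22099/27394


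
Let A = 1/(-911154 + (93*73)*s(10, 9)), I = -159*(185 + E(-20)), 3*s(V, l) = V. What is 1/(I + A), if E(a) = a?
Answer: -888524/23310427141 ≈ -3.8117e-5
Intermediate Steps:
s(V, l) = V/3
I = -26235 (I = -159*(185 - 20) = -159*165 = -26235)
A = -1/888524 (A = 1/(-911154 + (93*73)*((⅓)*10)) = 1/(-911154 + 6789*(10/3)) = 1/(-911154 + 22630) = 1/(-888524) = -1/888524 ≈ -1.1255e-6)
1/(I + A) = 1/(-26235 - 1/888524) = 1/(-23310427141/888524) = -888524/23310427141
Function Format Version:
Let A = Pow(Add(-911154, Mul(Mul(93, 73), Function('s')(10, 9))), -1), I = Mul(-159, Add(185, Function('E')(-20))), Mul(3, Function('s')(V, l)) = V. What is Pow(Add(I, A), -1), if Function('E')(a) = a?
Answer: Rational(-888524, 23310427141) ≈ -3.8117e-5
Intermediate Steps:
Function('s')(V, l) = Mul(Rational(1, 3), V)
I = -26235 (I = Mul(-159, Add(185, -20)) = Mul(-159, 165) = -26235)
A = Rational(-1, 888524) (A = Pow(Add(-911154, Mul(Mul(93, 73), Mul(Rational(1, 3), 10))), -1) = Pow(Add(-911154, Mul(6789, Rational(10, 3))), -1) = Pow(Add(-911154, 22630), -1) = Pow(-888524, -1) = Rational(-1, 888524) ≈ -1.1255e-6)
Pow(Add(I, A), -1) = Pow(Add(-26235, Rational(-1, 888524)), -1) = Pow(Rational(-23310427141, 888524), -1) = Rational(-888524, 23310427141)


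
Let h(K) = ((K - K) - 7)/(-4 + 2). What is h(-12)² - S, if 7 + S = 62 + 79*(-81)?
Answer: 25425/4 ≈ 6356.3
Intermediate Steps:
h(K) = 7/2 (h(K) = (0 - 7)/(-2) = -7*(-½) = 7/2)
S = -6344 (S = -7 + (62 + 79*(-81)) = -7 + (62 - 6399) = -7 - 6337 = -6344)
h(-12)² - S = (7/2)² - 1*(-6344) = 49/4 + 6344 = 25425/4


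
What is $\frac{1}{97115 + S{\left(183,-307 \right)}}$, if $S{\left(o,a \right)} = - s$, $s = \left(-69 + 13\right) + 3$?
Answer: $\frac{1}{97168} \approx 1.0291 \cdot 10^{-5}$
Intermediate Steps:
$s = -53$ ($s = -56 + 3 = -53$)
$S{\left(o,a \right)} = 53$ ($S{\left(o,a \right)} = \left(-1\right) \left(-53\right) = 53$)
$\frac{1}{97115 + S{\left(183,-307 \right)}} = \frac{1}{97115 + 53} = \frac{1}{97168}$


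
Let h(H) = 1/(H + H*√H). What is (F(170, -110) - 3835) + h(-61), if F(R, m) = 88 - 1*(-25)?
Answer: (-3722*√61 + 227043*I/61)/(√61 - I) ≈ -3722.0 + 0.0020647*I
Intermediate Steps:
F(R, m) = 113 (F(R, m) = 88 + 25 = 113)
h(H) = 1/(H + H^(3/2))
(F(170, -110) - 3835) + h(-61) = (113 - 3835) + 1/(-61 + (-61)^(3/2)) = -3722 + 1/(-61 - 61*I*√61)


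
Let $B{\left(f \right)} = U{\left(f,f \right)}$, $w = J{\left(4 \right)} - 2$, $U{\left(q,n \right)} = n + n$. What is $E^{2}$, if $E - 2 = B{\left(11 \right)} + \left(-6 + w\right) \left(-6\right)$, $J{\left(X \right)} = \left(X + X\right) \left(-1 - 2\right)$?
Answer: $46656$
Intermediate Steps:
$U{\left(q,n \right)} = 2 n$
$J{\left(X \right)} = - 6 X$ ($J{\left(X \right)} = 2 X \left(-3\right) = - 6 X$)
$w = -26$ ($w = \left(-6\right) 4 - 2 = -24 - 2 = -26$)
$B{\left(f \right)} = 2 f$
$E = 216$ ($E = 2 + \left(2 \cdot 11 + \left(-6 - 26\right) \left(-6\right)\right) = 2 + \left(22 - -192\right) = 2 + \left(22 + 192\right) = 2 + 214 = 216$)
$E^{2} = 216^{2} = 46656$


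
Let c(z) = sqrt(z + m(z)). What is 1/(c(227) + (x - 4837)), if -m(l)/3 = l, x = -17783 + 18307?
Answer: -19/81949 - I*sqrt(454)/18602423 ≈ -0.00023185 - 1.1454e-6*I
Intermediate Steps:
x = 524
m(l) = -3*l
c(z) = sqrt(2)*sqrt(-z) (c(z) = sqrt(z - 3*z) = sqrt(-2*z) = sqrt(2)*sqrt(-z))
1/(c(227) + (x - 4837)) = 1/(sqrt(2)*sqrt(-1*227) + (524 - 4837)) = 1/(sqrt(2)*sqrt(-227) - 4313) = 1/(sqrt(2)*(I*sqrt(227)) - 4313) = 1/(I*sqrt(454) - 4313) = 1/(-4313 + I*sqrt(454))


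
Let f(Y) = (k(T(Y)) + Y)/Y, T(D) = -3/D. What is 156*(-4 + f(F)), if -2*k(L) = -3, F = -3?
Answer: -546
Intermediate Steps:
k(L) = 3/2 (k(L) = -1/2*(-3) = 3/2)
f(Y) = (3/2 + Y)/Y
156*(-4 + f(F)) = 156*(-4 + (3/2 - 3)/(-3)) = 156*(-4 - 1/3*(-3/2)) = 156*(-4 + 1/2) = 156*(-7/2) = -546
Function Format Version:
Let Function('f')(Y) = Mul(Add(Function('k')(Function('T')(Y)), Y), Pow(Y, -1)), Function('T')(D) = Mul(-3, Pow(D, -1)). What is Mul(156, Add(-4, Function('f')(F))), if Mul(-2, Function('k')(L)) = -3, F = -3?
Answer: -546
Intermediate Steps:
Function('k')(L) = Rational(3, 2) (Function('k')(L) = Mul(Rational(-1, 2), -3) = Rational(3, 2))
Function('f')(Y) = Mul(Pow(Y, -1), Add(Rational(3, 2), Y)) (Function('f')(Y) = Mul(Add(Rational(3, 2), Y), Pow(Y, -1)) = Mul(Pow(Y, -1), Add(Rational(3, 2), Y)))
Mul(156, Add(-4, Function('f')(F))) = Mul(156, Add(-4, Mul(Pow(-3, -1), Add(Rational(3, 2), -3)))) = Mul(156, Add(-4, Mul(Rational(-1, 3), Rational(-3, 2)))) = Mul(156, Add(-4, Rational(1, 2))) = Mul(156, Rational(-7, 2)) = -546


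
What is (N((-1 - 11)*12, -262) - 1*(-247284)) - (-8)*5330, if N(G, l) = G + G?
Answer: 289636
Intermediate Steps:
N(G, l) = 2*G
(N((-1 - 11)*12, -262) - 1*(-247284)) - (-8)*5330 = (2*((-1 - 11)*12) - 1*(-247284)) - (-8)*5330 = (2*(-12*12) + 247284) - 1*(-42640) = (2*(-144) + 247284) + 42640 = (-288 + 247284) + 42640 = 246996 + 42640 = 289636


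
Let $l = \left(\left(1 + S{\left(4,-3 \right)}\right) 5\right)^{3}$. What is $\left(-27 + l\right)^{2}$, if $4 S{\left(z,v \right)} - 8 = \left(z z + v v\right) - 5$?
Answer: $4092544729$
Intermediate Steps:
$S{\left(z,v \right)} = \frac{3}{4} + \frac{v^{2}}{4} + \frac{z^{2}}{4}$ ($S{\left(z,v \right)} = 2 + \frac{\left(z z + v v\right) - 5}{4} = 2 + \frac{\left(z^{2} + v^{2}\right) - 5}{4} = 2 + \frac{\left(v^{2} + z^{2}\right) - 5}{4} = 2 + \frac{-5 + v^{2} + z^{2}}{4} = 2 + \left(- \frac{5}{4} + \frac{v^{2}}{4} + \frac{z^{2}}{4}\right) = \frac{3}{4} + \frac{v^{2}}{4} + \frac{z^{2}}{4}$)
$l = 64000$ ($l = \left(\left(1 + \left(\frac{3}{4} + \frac{\left(-3\right)^{2}}{4} + \frac{4^{2}}{4}\right)\right) 5\right)^{3} = \left(\left(1 + \left(\frac{3}{4} + \frac{1}{4} \cdot 9 + \frac{1}{4} \cdot 16\right)\right) 5\right)^{3} = \left(\left(1 + \left(\frac{3}{4} + \frac{9}{4} + 4\right)\right) 5\right)^{3} = \left(\left(1 + 7\right) 5\right)^{3} = \left(8 \cdot 5\right)^{3} = 40^{3} = 64000$)
$\left(-27 + l\right)^{2} = \left(-27 + 64000\right)^{2} = 63973^{2} = 4092544729$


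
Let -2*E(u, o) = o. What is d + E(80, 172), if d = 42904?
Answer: 42818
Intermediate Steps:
E(u, o) = -o/2
d + E(80, 172) = 42904 - ½*172 = 42904 - 86 = 42818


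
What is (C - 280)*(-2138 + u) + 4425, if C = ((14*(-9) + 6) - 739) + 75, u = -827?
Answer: 3159185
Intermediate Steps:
C = -784 (C = ((-126 + 6) - 739) + 75 = (-120 - 739) + 75 = -859 + 75 = -784)
(C - 280)*(-2138 + u) + 4425 = (-784 - 280)*(-2138 - 827) + 4425 = -1064*(-2965) + 4425 = 3154760 + 4425 = 3159185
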